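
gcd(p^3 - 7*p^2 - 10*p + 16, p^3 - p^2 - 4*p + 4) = p^2 + p - 2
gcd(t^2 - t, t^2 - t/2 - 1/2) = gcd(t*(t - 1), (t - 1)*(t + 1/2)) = t - 1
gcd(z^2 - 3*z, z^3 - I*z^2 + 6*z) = z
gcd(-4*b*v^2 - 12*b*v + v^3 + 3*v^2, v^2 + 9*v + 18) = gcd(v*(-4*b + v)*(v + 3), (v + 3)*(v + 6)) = v + 3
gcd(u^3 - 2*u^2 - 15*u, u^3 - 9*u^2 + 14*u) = u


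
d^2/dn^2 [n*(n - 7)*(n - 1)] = 6*n - 16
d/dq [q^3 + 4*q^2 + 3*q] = 3*q^2 + 8*q + 3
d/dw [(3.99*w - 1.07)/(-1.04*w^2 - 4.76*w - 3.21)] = (4.1496*w^2 - 2.2256*w - 17.9011)/(1.0816*w^4 + 9.9008*w^3 + 29.3344*w^2 + 30.5592*w + 10.3041)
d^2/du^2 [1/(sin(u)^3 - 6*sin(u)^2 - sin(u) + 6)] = (-18*(1 - cos(2*u))^2 + 222*sin(u) - 66*sin(3*u) + 260*cos(2*u) + 9*cos(4*u)/2 - 1121/2)/((sin(u) - 6)^3*(cos(2*u) + 1)^2)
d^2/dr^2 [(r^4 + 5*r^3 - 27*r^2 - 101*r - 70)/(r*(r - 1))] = 2*(r^6 - 3*r^5 + 3*r^4 - 123*r^3 - 210*r^2 + 210*r - 70)/(r^3*(r^3 - 3*r^2 + 3*r - 1))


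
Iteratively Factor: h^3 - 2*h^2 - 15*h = (h + 3)*(h^2 - 5*h) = (h - 5)*(h + 3)*(h)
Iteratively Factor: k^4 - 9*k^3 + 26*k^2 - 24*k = (k - 4)*(k^3 - 5*k^2 + 6*k) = (k - 4)*(k - 2)*(k^2 - 3*k) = k*(k - 4)*(k - 2)*(k - 3)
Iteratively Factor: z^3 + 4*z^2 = (z + 4)*(z^2) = z*(z + 4)*(z)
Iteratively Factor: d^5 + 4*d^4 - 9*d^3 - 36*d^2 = (d)*(d^4 + 4*d^3 - 9*d^2 - 36*d) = d*(d + 4)*(d^3 - 9*d) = d*(d - 3)*(d + 4)*(d^2 + 3*d) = d^2*(d - 3)*(d + 4)*(d + 3)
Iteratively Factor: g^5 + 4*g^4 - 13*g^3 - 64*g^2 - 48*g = (g)*(g^4 + 4*g^3 - 13*g^2 - 64*g - 48) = g*(g + 4)*(g^3 - 13*g - 12) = g*(g + 3)*(g + 4)*(g^2 - 3*g - 4) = g*(g + 1)*(g + 3)*(g + 4)*(g - 4)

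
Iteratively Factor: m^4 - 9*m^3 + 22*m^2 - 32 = (m - 4)*(m^3 - 5*m^2 + 2*m + 8) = (m - 4)^2*(m^2 - m - 2) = (m - 4)^2*(m + 1)*(m - 2)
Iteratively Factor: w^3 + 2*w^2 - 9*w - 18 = (w + 2)*(w^2 - 9) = (w + 2)*(w + 3)*(w - 3)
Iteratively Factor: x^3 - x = (x - 1)*(x^2 + x) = x*(x - 1)*(x + 1)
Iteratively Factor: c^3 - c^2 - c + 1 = (c + 1)*(c^2 - 2*c + 1) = (c - 1)*(c + 1)*(c - 1)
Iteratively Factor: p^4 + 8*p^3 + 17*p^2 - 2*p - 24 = (p + 2)*(p^3 + 6*p^2 + 5*p - 12) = (p + 2)*(p + 4)*(p^2 + 2*p - 3) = (p - 1)*(p + 2)*(p + 4)*(p + 3)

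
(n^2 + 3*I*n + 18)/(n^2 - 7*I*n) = (n^2 + 3*I*n + 18)/(n*(n - 7*I))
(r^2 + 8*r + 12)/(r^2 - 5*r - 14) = (r + 6)/(r - 7)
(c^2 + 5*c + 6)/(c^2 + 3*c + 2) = (c + 3)/(c + 1)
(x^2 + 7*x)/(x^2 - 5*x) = (x + 7)/(x - 5)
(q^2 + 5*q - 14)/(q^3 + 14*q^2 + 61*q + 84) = (q - 2)/(q^2 + 7*q + 12)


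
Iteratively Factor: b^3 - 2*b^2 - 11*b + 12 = (b - 1)*(b^2 - b - 12) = (b - 4)*(b - 1)*(b + 3)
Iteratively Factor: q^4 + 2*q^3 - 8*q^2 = (q + 4)*(q^3 - 2*q^2) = q*(q + 4)*(q^2 - 2*q) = q*(q - 2)*(q + 4)*(q)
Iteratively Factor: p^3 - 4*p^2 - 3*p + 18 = (p - 3)*(p^2 - p - 6) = (p - 3)*(p + 2)*(p - 3)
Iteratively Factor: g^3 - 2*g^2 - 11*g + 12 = (g + 3)*(g^2 - 5*g + 4) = (g - 1)*(g + 3)*(g - 4)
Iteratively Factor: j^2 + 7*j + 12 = (j + 3)*(j + 4)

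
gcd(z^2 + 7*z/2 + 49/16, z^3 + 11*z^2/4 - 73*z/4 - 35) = z + 7/4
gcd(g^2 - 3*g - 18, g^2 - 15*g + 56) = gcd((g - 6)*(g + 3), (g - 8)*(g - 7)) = 1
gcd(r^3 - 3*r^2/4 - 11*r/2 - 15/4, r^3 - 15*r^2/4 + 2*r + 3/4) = r - 3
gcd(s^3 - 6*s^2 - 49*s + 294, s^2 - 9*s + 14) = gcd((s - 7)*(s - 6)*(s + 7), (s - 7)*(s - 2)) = s - 7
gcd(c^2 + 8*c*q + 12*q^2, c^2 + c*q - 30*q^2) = c + 6*q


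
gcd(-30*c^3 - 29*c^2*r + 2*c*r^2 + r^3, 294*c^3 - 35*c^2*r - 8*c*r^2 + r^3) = 6*c + r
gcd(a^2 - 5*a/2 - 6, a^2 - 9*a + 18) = 1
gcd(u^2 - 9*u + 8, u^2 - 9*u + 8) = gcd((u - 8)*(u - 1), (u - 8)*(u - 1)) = u^2 - 9*u + 8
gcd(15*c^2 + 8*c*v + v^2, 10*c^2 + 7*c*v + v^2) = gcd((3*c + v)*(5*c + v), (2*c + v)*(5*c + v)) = 5*c + v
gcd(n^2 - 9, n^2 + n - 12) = n - 3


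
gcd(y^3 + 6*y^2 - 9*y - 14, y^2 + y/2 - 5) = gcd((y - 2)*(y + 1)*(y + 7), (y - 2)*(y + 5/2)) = y - 2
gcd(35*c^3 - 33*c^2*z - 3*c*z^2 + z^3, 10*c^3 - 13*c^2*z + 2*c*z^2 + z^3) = -5*c^2 + 4*c*z + z^2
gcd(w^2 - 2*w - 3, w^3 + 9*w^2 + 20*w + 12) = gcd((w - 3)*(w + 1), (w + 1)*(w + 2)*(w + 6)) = w + 1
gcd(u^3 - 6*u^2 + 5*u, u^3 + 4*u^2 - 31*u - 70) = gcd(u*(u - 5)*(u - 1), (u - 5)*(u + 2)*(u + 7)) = u - 5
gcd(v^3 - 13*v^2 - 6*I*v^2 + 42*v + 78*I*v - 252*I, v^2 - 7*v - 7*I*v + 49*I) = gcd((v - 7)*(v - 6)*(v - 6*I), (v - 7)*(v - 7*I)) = v - 7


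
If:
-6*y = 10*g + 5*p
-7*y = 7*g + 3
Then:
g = -y - 3/7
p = 4*y/5 + 6/7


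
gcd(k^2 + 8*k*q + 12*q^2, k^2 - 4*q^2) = k + 2*q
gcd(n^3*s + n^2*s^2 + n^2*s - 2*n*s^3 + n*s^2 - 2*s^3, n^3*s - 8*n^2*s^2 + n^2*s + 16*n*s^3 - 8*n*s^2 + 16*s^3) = n*s + s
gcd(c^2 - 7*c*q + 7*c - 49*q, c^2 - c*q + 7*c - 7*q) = c + 7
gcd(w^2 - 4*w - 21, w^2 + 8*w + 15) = w + 3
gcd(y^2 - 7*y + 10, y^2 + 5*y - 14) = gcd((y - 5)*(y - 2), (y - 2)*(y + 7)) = y - 2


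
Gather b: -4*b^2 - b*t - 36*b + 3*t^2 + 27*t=-4*b^2 + b*(-t - 36) + 3*t^2 + 27*t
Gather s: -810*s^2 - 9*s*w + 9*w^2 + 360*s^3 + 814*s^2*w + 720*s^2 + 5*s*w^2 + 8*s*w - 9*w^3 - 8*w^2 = 360*s^3 + s^2*(814*w - 90) + s*(5*w^2 - w) - 9*w^3 + w^2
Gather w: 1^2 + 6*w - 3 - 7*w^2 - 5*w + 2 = -7*w^2 + w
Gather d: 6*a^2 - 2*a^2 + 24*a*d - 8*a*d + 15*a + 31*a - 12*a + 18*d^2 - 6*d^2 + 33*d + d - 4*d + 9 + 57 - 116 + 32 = 4*a^2 + 34*a + 12*d^2 + d*(16*a + 30) - 18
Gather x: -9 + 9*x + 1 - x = 8*x - 8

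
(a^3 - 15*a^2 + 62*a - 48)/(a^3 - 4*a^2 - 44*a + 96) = (a^2 - 7*a + 6)/(a^2 + 4*a - 12)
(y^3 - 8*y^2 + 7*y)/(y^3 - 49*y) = (y - 1)/(y + 7)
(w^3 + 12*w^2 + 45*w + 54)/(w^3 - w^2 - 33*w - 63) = (w + 6)/(w - 7)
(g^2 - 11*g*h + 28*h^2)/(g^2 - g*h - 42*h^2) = (g - 4*h)/(g + 6*h)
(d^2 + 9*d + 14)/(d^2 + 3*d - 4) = (d^2 + 9*d + 14)/(d^2 + 3*d - 4)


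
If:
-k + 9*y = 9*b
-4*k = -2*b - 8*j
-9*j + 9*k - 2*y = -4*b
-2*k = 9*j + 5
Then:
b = 770/1341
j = -575/1341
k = -85/149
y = 685/1341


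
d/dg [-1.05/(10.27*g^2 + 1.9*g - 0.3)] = (21.567*g + 1.995)/(10.27*g^2 + 1.9*g - 0.3)^2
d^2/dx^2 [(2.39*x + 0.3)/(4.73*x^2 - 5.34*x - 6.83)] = ((22.6872 - 67.8282*x)*(-4.73*x^2 + 5.34*x + 6.83) - (2.39*x + 0.3)*(9.46*x - 5.34)*(18.92*x - 10.68))/(-4.73*x^2 + 5.34*x + 6.83)^3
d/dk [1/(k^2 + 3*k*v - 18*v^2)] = (-2*k - 3*v)/(k^2 + 3*k*v - 18*v^2)^2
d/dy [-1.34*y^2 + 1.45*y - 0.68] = 1.45 - 2.68*y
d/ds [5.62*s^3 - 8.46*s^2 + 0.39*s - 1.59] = 16.86*s^2 - 16.92*s + 0.39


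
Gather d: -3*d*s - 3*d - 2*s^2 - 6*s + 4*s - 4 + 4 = d*(-3*s - 3) - 2*s^2 - 2*s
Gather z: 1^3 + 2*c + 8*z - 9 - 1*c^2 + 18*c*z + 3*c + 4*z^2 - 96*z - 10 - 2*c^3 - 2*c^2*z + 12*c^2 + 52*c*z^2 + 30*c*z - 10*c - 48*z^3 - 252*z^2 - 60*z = -2*c^3 + 11*c^2 - 5*c - 48*z^3 + z^2*(52*c - 248) + z*(-2*c^2 + 48*c - 148) - 18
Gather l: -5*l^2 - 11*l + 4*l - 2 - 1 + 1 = -5*l^2 - 7*l - 2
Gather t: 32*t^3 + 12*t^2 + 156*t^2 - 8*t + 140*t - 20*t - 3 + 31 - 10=32*t^3 + 168*t^2 + 112*t + 18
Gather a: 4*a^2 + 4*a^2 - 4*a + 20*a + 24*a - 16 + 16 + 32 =8*a^2 + 40*a + 32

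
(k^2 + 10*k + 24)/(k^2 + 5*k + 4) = (k + 6)/(k + 1)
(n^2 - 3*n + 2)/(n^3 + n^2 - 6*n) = (n - 1)/(n*(n + 3))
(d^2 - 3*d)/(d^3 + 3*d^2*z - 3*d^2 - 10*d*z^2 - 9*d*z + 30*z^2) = d/(d^2 + 3*d*z - 10*z^2)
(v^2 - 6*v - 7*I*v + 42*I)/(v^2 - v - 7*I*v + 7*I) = (v - 6)/(v - 1)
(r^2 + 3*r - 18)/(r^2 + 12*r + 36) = (r - 3)/(r + 6)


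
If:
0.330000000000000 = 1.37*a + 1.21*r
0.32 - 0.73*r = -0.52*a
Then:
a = -0.09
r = 0.37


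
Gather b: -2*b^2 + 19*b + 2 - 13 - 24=-2*b^2 + 19*b - 35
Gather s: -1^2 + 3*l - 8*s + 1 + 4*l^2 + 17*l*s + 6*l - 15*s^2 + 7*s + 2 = 4*l^2 + 9*l - 15*s^2 + s*(17*l - 1) + 2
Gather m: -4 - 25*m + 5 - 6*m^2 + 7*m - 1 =-6*m^2 - 18*m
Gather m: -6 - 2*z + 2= -2*z - 4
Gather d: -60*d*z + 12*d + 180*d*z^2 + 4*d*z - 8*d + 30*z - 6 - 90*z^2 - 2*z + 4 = d*(180*z^2 - 56*z + 4) - 90*z^2 + 28*z - 2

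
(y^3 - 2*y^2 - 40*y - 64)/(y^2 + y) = (y^3 - 2*y^2 - 40*y - 64)/(y*(y + 1))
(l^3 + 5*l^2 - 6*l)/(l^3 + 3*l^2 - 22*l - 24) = l*(l - 1)/(l^2 - 3*l - 4)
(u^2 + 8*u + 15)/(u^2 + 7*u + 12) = (u + 5)/(u + 4)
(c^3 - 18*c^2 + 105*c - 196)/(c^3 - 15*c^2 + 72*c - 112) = (c - 7)/(c - 4)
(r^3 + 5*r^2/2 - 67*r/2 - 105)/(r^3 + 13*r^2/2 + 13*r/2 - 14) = (r^2 - r - 30)/(r^2 + 3*r - 4)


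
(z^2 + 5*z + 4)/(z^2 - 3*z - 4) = (z + 4)/(z - 4)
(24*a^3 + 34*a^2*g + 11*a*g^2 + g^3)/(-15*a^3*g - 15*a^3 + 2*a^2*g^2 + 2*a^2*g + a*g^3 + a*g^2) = (24*a^3 + 34*a^2*g + 11*a*g^2 + g^3)/(a*(-15*a^2*g - 15*a^2 + 2*a*g^2 + 2*a*g + g^3 + g^2))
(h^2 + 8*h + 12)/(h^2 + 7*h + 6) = (h + 2)/(h + 1)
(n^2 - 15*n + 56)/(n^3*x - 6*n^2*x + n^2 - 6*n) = (n^2 - 15*n + 56)/(n*(n^2*x - 6*n*x + n - 6))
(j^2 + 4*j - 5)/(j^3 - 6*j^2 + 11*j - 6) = (j + 5)/(j^2 - 5*j + 6)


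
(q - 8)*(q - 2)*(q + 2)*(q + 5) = q^4 - 3*q^3 - 44*q^2 + 12*q + 160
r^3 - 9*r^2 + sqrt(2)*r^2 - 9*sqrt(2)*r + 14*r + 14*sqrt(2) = (r - 7)*(r - 2)*(r + sqrt(2))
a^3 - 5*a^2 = a^2*(a - 5)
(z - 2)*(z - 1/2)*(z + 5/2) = z^3 - 21*z/4 + 5/2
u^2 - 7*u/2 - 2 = (u - 4)*(u + 1/2)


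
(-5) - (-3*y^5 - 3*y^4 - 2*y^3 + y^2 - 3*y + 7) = 3*y^5 + 3*y^4 + 2*y^3 - y^2 + 3*y - 12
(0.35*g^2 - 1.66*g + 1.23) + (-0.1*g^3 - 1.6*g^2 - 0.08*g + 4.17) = -0.1*g^3 - 1.25*g^2 - 1.74*g + 5.4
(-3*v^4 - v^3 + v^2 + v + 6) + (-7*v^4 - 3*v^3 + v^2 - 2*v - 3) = -10*v^4 - 4*v^3 + 2*v^2 - v + 3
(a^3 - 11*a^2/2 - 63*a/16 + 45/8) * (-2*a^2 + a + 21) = -2*a^5 + 12*a^4 + 187*a^3/8 - 2091*a^2/16 - 1233*a/16 + 945/8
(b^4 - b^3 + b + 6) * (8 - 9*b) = -9*b^5 + 17*b^4 - 8*b^3 - 9*b^2 - 46*b + 48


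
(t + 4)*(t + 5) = t^2 + 9*t + 20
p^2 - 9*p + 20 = (p - 5)*(p - 4)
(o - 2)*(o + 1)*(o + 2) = o^3 + o^2 - 4*o - 4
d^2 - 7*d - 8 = (d - 8)*(d + 1)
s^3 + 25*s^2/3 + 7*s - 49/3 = (s - 1)*(s + 7/3)*(s + 7)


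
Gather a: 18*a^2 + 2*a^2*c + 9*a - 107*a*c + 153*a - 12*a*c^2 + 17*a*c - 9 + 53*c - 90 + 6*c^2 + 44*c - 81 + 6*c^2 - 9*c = a^2*(2*c + 18) + a*(-12*c^2 - 90*c + 162) + 12*c^2 + 88*c - 180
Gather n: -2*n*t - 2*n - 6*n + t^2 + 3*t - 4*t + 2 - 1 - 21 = n*(-2*t - 8) + t^2 - t - 20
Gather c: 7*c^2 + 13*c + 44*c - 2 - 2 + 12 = 7*c^2 + 57*c + 8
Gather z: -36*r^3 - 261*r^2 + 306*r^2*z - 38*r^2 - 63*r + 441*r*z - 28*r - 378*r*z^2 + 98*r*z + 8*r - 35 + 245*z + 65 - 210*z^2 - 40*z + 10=-36*r^3 - 299*r^2 - 83*r + z^2*(-378*r - 210) + z*(306*r^2 + 539*r + 205) + 40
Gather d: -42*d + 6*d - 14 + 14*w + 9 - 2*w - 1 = -36*d + 12*w - 6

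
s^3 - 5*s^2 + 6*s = s*(s - 3)*(s - 2)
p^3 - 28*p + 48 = (p - 4)*(p - 2)*(p + 6)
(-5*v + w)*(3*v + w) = -15*v^2 - 2*v*w + w^2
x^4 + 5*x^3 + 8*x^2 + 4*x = x*(x + 1)*(x + 2)^2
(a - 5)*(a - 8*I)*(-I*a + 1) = -I*a^3 - 7*a^2 + 5*I*a^2 + 35*a - 8*I*a + 40*I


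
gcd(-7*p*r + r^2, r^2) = r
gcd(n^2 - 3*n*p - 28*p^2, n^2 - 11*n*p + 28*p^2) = -n + 7*p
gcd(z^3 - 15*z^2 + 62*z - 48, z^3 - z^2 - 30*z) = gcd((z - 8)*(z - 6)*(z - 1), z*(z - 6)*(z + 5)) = z - 6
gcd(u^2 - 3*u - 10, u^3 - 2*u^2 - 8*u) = u + 2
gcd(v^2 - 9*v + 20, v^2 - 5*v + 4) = v - 4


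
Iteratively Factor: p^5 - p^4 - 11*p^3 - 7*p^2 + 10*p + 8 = (p - 1)*(p^4 - 11*p^2 - 18*p - 8) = (p - 4)*(p - 1)*(p^3 + 4*p^2 + 5*p + 2) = (p - 4)*(p - 1)*(p + 1)*(p^2 + 3*p + 2) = (p - 4)*(p - 1)*(p + 1)*(p + 2)*(p + 1)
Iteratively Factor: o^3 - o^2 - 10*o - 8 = (o + 2)*(o^2 - 3*o - 4) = (o + 1)*(o + 2)*(o - 4)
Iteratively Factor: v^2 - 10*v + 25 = (v - 5)*(v - 5)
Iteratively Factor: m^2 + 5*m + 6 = (m + 2)*(m + 3)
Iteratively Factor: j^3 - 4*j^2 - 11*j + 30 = (j - 2)*(j^2 - 2*j - 15) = (j - 2)*(j + 3)*(j - 5)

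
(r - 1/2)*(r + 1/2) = r^2 - 1/4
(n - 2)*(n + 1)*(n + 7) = n^3 + 6*n^2 - 9*n - 14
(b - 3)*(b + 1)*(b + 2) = b^3 - 7*b - 6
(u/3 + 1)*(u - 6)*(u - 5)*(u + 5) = u^4/3 - u^3 - 43*u^2/3 + 25*u + 150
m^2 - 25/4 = (m - 5/2)*(m + 5/2)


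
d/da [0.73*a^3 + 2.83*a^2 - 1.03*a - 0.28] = 2.19*a^2 + 5.66*a - 1.03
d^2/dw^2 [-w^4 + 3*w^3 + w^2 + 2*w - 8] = -12*w^2 + 18*w + 2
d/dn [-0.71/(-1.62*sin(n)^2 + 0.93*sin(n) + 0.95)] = (0.6603 - 2.3004*sin(n))*cos(n)/(-1.62*sin(n)^2 + 0.93*sin(n) + 0.95)^2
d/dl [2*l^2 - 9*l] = 4*l - 9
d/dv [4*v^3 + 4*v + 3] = 12*v^2 + 4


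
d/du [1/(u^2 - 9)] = -2*u/(u^2 - 9)^2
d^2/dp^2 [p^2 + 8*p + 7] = 2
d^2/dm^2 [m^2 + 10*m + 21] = 2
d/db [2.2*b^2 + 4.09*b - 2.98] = 4.4*b + 4.09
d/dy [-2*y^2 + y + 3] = 1 - 4*y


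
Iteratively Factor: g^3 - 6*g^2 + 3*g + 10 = (g - 5)*(g^2 - g - 2) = (g - 5)*(g + 1)*(g - 2)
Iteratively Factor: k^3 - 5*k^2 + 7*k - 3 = (k - 3)*(k^2 - 2*k + 1) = (k - 3)*(k - 1)*(k - 1)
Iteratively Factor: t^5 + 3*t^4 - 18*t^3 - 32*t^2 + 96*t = (t - 2)*(t^4 + 5*t^3 - 8*t^2 - 48*t) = (t - 2)*(t + 4)*(t^3 + t^2 - 12*t) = t*(t - 2)*(t + 4)*(t^2 + t - 12) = t*(t - 3)*(t - 2)*(t + 4)*(t + 4)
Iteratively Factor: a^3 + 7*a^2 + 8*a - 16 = (a - 1)*(a^2 + 8*a + 16) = (a - 1)*(a + 4)*(a + 4)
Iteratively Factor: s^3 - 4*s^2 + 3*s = (s - 1)*(s^2 - 3*s) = s*(s - 1)*(s - 3)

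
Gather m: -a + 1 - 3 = -a - 2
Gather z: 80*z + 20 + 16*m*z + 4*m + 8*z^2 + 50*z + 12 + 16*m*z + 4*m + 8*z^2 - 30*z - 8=8*m + 16*z^2 + z*(32*m + 100) + 24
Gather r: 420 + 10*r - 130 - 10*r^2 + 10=-10*r^2 + 10*r + 300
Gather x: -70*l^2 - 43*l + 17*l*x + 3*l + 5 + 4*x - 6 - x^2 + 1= -70*l^2 - 40*l - x^2 + x*(17*l + 4)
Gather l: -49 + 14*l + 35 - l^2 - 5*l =-l^2 + 9*l - 14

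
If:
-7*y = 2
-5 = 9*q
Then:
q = -5/9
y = -2/7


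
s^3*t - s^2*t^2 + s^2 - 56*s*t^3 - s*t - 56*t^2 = (s - 8*t)*(s + 7*t)*(s*t + 1)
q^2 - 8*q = q*(q - 8)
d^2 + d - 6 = (d - 2)*(d + 3)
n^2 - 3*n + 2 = (n - 2)*(n - 1)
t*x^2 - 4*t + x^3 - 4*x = (t + x)*(x - 2)*(x + 2)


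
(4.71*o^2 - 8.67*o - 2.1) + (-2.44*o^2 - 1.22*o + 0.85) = 2.27*o^2 - 9.89*o - 1.25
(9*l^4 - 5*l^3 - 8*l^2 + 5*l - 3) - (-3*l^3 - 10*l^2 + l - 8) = 9*l^4 - 2*l^3 + 2*l^2 + 4*l + 5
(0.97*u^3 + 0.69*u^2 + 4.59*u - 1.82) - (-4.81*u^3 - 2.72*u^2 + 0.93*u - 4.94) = 5.78*u^3 + 3.41*u^2 + 3.66*u + 3.12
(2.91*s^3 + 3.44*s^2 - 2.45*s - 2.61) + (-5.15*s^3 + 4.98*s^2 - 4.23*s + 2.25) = -2.24*s^3 + 8.42*s^2 - 6.68*s - 0.36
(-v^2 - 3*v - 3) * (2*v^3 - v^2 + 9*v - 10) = -2*v^5 - 5*v^4 - 12*v^3 - 14*v^2 + 3*v + 30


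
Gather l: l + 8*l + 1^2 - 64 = 9*l - 63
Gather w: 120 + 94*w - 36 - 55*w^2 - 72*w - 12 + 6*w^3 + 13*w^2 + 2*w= 6*w^3 - 42*w^2 + 24*w + 72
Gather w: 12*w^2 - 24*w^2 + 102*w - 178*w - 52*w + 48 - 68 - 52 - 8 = -12*w^2 - 128*w - 80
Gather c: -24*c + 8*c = -16*c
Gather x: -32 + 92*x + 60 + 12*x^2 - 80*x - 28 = 12*x^2 + 12*x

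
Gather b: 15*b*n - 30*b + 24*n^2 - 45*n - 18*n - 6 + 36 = b*(15*n - 30) + 24*n^2 - 63*n + 30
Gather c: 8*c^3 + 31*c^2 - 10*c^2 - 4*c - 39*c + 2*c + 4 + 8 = 8*c^3 + 21*c^2 - 41*c + 12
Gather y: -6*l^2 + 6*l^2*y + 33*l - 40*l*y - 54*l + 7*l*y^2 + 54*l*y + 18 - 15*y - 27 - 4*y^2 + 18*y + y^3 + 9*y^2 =-6*l^2 - 21*l + y^3 + y^2*(7*l + 5) + y*(6*l^2 + 14*l + 3) - 9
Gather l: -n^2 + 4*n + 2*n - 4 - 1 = -n^2 + 6*n - 5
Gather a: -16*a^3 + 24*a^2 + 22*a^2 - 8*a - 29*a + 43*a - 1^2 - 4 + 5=-16*a^3 + 46*a^2 + 6*a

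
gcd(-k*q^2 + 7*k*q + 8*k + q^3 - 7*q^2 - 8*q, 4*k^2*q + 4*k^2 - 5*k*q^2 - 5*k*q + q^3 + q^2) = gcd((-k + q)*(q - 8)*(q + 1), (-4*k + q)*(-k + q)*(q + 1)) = -k*q - k + q^2 + q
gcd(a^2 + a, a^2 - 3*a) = a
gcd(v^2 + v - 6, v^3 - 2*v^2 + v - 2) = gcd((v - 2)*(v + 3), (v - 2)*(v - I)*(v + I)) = v - 2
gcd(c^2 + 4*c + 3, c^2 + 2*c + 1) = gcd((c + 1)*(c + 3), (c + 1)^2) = c + 1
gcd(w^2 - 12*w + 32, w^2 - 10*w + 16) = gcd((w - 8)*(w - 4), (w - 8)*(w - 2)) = w - 8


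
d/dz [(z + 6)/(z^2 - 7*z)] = (-z^2 - 12*z + 42)/(z^2*(z^2 - 14*z + 49))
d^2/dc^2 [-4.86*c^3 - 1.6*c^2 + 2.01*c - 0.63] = -29.16*c - 3.2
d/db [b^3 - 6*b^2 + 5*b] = 3*b^2 - 12*b + 5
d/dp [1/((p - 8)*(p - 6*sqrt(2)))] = ((8 - p)*(p - 6*sqrt(2))^2 + (-p + 6*sqrt(2))*(p - 8)^2)/((p - 8)^3*(p - 6*sqrt(2))^3)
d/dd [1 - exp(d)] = -exp(d)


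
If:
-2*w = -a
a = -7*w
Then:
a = 0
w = 0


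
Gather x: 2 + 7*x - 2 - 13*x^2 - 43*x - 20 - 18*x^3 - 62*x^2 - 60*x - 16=-18*x^3 - 75*x^2 - 96*x - 36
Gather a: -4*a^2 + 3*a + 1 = -4*a^2 + 3*a + 1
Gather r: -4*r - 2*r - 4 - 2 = -6*r - 6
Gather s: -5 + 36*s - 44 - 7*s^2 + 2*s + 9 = -7*s^2 + 38*s - 40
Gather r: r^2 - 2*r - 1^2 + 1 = r^2 - 2*r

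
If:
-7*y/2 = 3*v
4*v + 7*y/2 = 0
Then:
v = 0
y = 0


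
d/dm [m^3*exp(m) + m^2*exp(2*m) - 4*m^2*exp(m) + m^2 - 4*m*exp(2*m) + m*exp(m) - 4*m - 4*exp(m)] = m^3*exp(m) + 2*m^2*exp(2*m) - m^2*exp(m) - 6*m*exp(2*m) - 7*m*exp(m) + 2*m - 4*exp(2*m) - 3*exp(m) - 4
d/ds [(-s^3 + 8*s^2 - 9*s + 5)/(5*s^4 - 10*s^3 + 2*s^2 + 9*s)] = (5*s^6 - 80*s^5 + 213*s^4 - 298*s^3 + 240*s^2 - 20*s - 45)/(s^2*(25*s^6 - 100*s^5 + 120*s^4 + 50*s^3 - 176*s^2 + 36*s + 81))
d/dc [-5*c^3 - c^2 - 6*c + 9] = -15*c^2 - 2*c - 6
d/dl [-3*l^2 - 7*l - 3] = -6*l - 7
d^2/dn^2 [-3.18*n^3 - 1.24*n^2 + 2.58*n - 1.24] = -19.08*n - 2.48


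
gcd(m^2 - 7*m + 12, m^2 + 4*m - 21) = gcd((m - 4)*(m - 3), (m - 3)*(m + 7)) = m - 3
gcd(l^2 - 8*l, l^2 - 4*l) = l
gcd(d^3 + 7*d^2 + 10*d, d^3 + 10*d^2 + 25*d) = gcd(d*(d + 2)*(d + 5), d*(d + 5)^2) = d^2 + 5*d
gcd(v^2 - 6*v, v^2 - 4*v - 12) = v - 6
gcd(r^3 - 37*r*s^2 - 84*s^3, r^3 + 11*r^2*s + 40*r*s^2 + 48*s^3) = r^2 + 7*r*s + 12*s^2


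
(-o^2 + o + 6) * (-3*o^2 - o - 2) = 3*o^4 - 2*o^3 - 17*o^2 - 8*o - 12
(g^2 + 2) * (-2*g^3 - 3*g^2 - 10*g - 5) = -2*g^5 - 3*g^4 - 14*g^3 - 11*g^2 - 20*g - 10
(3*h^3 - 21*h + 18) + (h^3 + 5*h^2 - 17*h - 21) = 4*h^3 + 5*h^2 - 38*h - 3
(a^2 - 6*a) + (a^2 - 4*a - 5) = 2*a^2 - 10*a - 5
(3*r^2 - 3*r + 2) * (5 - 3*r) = -9*r^3 + 24*r^2 - 21*r + 10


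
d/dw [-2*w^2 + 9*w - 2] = 9 - 4*w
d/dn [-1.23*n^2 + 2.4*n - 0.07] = 2.4 - 2.46*n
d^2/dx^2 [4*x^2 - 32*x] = 8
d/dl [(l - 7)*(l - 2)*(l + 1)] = 3*l^2 - 16*l + 5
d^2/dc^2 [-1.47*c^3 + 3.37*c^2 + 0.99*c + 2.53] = 6.74 - 8.82*c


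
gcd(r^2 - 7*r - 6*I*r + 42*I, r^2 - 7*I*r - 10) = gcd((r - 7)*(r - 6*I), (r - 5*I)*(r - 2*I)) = 1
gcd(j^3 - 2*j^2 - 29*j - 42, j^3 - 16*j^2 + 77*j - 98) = j - 7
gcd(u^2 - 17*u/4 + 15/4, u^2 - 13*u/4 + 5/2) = u - 5/4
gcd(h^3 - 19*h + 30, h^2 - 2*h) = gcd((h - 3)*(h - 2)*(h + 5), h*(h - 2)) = h - 2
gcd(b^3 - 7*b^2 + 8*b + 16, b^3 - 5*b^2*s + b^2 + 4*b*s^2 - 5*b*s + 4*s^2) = b + 1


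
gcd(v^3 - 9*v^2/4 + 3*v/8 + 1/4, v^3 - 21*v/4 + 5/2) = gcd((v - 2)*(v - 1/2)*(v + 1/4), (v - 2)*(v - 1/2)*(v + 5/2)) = v^2 - 5*v/2 + 1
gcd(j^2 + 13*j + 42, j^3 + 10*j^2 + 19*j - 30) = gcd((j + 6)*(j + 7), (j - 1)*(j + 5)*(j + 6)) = j + 6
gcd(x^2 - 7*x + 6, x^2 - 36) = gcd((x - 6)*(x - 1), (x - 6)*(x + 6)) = x - 6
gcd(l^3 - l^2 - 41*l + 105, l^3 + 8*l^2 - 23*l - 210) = l^2 + 2*l - 35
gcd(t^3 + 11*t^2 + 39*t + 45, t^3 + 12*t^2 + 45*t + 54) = t^2 + 6*t + 9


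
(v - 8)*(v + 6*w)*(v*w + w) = v^3*w + 6*v^2*w^2 - 7*v^2*w - 42*v*w^2 - 8*v*w - 48*w^2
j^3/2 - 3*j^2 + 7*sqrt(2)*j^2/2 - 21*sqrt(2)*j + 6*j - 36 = (j/2 + sqrt(2)/2)*(j - 6)*(j + 6*sqrt(2))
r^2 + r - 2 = (r - 1)*(r + 2)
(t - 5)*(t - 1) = t^2 - 6*t + 5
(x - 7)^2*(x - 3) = x^3 - 17*x^2 + 91*x - 147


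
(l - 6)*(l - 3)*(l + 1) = l^3 - 8*l^2 + 9*l + 18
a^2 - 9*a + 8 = (a - 8)*(a - 1)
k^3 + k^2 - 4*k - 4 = (k - 2)*(k + 1)*(k + 2)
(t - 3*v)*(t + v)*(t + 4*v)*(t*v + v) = t^4*v + 2*t^3*v^2 + t^3*v - 11*t^2*v^3 + 2*t^2*v^2 - 12*t*v^4 - 11*t*v^3 - 12*v^4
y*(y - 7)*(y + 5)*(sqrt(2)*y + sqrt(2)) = sqrt(2)*y^4 - sqrt(2)*y^3 - 37*sqrt(2)*y^2 - 35*sqrt(2)*y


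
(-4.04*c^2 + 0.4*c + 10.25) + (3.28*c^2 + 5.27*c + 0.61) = -0.76*c^2 + 5.67*c + 10.86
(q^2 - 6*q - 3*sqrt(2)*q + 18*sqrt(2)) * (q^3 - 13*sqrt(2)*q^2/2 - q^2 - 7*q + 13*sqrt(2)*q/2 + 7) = q^5 - 19*sqrt(2)*q^4/2 - 7*q^4 + 38*q^3 + 133*sqrt(2)*q^3/2 - 224*q^2 - 36*sqrt(2)*q^2 - 147*sqrt(2)*q + 192*q + 126*sqrt(2)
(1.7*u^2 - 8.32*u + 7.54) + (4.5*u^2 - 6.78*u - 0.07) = 6.2*u^2 - 15.1*u + 7.47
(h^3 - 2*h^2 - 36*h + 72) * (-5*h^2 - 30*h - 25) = -5*h^5 - 20*h^4 + 215*h^3 + 770*h^2 - 1260*h - 1800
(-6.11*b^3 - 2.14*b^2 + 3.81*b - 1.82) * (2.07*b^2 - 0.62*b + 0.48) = -12.6477*b^5 - 0.6416*b^4 + 6.2807*b^3 - 7.1568*b^2 + 2.9572*b - 0.8736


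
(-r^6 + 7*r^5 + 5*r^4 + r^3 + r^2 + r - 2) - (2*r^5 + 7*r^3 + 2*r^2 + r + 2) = -r^6 + 5*r^5 + 5*r^4 - 6*r^3 - r^2 - 4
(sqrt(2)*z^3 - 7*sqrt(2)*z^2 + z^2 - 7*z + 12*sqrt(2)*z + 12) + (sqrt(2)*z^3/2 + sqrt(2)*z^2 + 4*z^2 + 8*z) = 3*sqrt(2)*z^3/2 - 6*sqrt(2)*z^2 + 5*z^2 + z + 12*sqrt(2)*z + 12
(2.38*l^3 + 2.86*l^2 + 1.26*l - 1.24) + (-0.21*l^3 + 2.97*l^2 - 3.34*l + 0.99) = 2.17*l^3 + 5.83*l^2 - 2.08*l - 0.25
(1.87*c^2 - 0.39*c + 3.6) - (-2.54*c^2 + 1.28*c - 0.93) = 4.41*c^2 - 1.67*c + 4.53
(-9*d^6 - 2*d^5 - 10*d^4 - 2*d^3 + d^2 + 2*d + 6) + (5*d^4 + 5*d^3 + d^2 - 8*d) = -9*d^6 - 2*d^5 - 5*d^4 + 3*d^3 + 2*d^2 - 6*d + 6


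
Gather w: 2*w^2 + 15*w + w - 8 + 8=2*w^2 + 16*w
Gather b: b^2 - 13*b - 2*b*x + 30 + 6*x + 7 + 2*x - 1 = b^2 + b*(-2*x - 13) + 8*x + 36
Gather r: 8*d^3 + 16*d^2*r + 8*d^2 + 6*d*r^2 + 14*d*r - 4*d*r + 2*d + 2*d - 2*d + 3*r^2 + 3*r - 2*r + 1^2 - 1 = 8*d^3 + 8*d^2 + 2*d + r^2*(6*d + 3) + r*(16*d^2 + 10*d + 1)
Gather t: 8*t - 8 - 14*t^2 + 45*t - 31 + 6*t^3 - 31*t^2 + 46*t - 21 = 6*t^3 - 45*t^2 + 99*t - 60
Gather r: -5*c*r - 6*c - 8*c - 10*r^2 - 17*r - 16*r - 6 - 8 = -14*c - 10*r^2 + r*(-5*c - 33) - 14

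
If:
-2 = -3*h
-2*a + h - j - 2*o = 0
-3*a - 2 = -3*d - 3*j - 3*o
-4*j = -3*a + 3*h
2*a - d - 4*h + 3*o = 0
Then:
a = -2/5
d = -1/15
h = 2/3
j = -4/5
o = 17/15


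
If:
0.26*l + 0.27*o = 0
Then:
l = -1.03846153846154*o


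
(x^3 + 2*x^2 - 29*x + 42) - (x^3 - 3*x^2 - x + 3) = 5*x^2 - 28*x + 39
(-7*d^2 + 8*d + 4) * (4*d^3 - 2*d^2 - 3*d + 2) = -28*d^5 + 46*d^4 + 21*d^3 - 46*d^2 + 4*d + 8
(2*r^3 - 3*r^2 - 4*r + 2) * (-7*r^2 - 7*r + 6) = -14*r^5 + 7*r^4 + 61*r^3 - 4*r^2 - 38*r + 12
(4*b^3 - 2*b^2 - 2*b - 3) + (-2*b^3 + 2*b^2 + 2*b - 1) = 2*b^3 - 4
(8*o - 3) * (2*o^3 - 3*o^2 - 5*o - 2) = 16*o^4 - 30*o^3 - 31*o^2 - o + 6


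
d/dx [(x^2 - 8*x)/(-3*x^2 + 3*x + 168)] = -7/(3*x^2 + 42*x + 147)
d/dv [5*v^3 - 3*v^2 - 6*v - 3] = 15*v^2 - 6*v - 6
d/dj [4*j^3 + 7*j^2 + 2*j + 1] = 12*j^2 + 14*j + 2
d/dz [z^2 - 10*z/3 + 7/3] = 2*z - 10/3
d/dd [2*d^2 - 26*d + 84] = 4*d - 26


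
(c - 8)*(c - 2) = c^2 - 10*c + 16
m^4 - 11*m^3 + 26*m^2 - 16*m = m*(m - 8)*(m - 2)*(m - 1)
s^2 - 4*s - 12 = (s - 6)*(s + 2)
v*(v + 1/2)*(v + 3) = v^3 + 7*v^2/2 + 3*v/2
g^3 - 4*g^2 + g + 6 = (g - 3)*(g - 2)*(g + 1)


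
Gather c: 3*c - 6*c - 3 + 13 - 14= -3*c - 4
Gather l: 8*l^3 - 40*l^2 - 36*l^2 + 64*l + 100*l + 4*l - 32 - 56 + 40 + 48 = 8*l^3 - 76*l^2 + 168*l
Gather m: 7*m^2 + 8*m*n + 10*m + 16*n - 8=7*m^2 + m*(8*n + 10) + 16*n - 8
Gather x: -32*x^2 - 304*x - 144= -32*x^2 - 304*x - 144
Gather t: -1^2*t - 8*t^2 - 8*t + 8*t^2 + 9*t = 0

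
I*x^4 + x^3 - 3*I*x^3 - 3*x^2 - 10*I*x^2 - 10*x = x*(x - 5)*(x + 2)*(I*x + 1)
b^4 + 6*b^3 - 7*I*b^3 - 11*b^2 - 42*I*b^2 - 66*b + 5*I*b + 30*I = (b + 6)*(b - 5*I)*(b - I)^2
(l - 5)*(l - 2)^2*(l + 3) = l^4 - 6*l^3 - 3*l^2 + 52*l - 60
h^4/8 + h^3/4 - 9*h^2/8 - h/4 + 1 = (h/4 + 1)*(h/2 + 1/2)*(h - 2)*(h - 1)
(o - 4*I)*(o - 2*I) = o^2 - 6*I*o - 8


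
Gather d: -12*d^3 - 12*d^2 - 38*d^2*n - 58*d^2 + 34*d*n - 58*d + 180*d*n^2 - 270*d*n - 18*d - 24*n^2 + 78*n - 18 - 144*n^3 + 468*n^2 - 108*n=-12*d^3 + d^2*(-38*n - 70) + d*(180*n^2 - 236*n - 76) - 144*n^3 + 444*n^2 - 30*n - 18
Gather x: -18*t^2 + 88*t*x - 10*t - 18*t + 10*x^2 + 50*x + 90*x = -18*t^2 - 28*t + 10*x^2 + x*(88*t + 140)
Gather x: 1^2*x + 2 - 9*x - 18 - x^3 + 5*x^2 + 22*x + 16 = -x^3 + 5*x^2 + 14*x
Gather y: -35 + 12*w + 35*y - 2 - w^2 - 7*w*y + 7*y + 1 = -w^2 + 12*w + y*(42 - 7*w) - 36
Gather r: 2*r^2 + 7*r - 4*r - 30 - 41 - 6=2*r^2 + 3*r - 77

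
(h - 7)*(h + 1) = h^2 - 6*h - 7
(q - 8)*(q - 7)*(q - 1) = q^3 - 16*q^2 + 71*q - 56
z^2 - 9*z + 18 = (z - 6)*(z - 3)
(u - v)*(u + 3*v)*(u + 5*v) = u^3 + 7*u^2*v + 7*u*v^2 - 15*v^3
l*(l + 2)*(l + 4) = l^3 + 6*l^2 + 8*l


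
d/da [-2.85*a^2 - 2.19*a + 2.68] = -5.7*a - 2.19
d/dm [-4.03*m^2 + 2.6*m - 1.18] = 2.6 - 8.06*m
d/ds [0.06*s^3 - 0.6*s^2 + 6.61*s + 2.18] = 0.18*s^2 - 1.2*s + 6.61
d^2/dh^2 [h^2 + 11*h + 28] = 2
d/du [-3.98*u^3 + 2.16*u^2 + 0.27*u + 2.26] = -11.94*u^2 + 4.32*u + 0.27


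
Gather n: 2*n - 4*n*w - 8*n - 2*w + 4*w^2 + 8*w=n*(-4*w - 6) + 4*w^2 + 6*w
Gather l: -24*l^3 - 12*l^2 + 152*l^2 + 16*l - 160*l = -24*l^3 + 140*l^2 - 144*l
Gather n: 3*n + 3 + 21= 3*n + 24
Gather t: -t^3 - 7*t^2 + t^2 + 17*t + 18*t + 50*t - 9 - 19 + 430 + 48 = -t^3 - 6*t^2 + 85*t + 450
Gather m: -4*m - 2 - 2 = -4*m - 4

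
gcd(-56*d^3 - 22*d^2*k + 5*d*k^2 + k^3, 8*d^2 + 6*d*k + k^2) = 2*d + k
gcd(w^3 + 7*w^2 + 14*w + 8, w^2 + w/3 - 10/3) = w + 2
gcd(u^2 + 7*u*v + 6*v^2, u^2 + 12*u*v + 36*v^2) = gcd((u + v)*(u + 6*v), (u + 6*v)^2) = u + 6*v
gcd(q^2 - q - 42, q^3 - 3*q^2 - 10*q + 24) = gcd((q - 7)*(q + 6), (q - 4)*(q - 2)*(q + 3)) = 1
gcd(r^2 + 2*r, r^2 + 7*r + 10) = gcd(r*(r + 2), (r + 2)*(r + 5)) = r + 2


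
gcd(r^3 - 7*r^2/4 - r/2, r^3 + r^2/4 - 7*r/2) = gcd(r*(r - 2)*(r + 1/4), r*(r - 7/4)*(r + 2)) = r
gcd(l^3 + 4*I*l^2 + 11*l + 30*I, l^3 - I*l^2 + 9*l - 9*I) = l - 3*I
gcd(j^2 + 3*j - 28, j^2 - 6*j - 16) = 1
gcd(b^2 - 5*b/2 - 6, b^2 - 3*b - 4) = b - 4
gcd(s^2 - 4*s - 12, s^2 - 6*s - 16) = s + 2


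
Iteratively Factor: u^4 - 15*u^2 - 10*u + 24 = (u - 1)*(u^3 + u^2 - 14*u - 24) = (u - 1)*(u + 3)*(u^2 - 2*u - 8) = (u - 1)*(u + 2)*(u + 3)*(u - 4)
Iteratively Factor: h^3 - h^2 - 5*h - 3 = (h + 1)*(h^2 - 2*h - 3) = (h + 1)^2*(h - 3)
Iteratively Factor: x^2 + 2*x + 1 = (x + 1)*(x + 1)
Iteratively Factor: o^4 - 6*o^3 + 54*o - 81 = (o - 3)*(o^3 - 3*o^2 - 9*o + 27) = (o - 3)^2*(o^2 - 9) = (o - 3)^2*(o + 3)*(o - 3)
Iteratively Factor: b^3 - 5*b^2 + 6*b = (b)*(b^2 - 5*b + 6) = b*(b - 2)*(b - 3)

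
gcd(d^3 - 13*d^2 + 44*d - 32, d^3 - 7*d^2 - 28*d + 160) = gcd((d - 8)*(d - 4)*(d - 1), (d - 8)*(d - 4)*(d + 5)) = d^2 - 12*d + 32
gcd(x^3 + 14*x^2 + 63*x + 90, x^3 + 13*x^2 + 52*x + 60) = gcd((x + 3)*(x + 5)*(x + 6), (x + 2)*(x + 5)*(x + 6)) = x^2 + 11*x + 30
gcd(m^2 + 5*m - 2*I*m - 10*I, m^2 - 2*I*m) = m - 2*I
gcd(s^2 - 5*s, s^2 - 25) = s - 5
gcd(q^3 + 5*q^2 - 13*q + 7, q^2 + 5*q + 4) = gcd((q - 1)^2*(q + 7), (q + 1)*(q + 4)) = 1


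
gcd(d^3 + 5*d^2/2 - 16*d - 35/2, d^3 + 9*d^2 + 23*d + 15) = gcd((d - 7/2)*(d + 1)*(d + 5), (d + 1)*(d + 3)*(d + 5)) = d^2 + 6*d + 5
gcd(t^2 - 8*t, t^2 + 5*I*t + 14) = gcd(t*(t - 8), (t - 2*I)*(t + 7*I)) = 1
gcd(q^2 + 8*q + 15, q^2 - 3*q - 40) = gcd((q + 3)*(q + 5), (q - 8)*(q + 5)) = q + 5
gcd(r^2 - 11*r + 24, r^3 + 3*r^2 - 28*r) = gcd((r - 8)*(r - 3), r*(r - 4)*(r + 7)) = 1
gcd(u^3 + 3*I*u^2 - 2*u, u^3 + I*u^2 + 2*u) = u^2 + 2*I*u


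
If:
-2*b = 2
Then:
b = -1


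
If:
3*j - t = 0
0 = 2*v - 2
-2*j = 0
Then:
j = 0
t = 0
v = 1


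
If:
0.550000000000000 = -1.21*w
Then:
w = -0.45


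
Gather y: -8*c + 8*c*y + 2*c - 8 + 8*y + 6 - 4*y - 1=-6*c + y*(8*c + 4) - 3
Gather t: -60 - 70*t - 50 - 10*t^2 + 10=-10*t^2 - 70*t - 100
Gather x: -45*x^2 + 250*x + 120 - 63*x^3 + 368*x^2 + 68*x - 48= -63*x^3 + 323*x^2 + 318*x + 72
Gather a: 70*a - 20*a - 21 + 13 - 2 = 50*a - 10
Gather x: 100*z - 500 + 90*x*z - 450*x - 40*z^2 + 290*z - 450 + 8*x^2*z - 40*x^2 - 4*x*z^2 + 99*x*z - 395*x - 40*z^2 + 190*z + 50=x^2*(8*z - 40) + x*(-4*z^2 + 189*z - 845) - 80*z^2 + 580*z - 900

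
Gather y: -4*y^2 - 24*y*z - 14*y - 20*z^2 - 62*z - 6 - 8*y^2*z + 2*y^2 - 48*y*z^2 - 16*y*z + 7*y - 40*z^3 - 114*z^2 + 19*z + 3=y^2*(-8*z - 2) + y*(-48*z^2 - 40*z - 7) - 40*z^3 - 134*z^2 - 43*z - 3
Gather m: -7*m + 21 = 21 - 7*m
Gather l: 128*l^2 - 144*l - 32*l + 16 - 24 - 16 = 128*l^2 - 176*l - 24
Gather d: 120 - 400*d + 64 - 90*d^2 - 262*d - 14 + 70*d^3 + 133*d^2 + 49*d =70*d^3 + 43*d^2 - 613*d + 170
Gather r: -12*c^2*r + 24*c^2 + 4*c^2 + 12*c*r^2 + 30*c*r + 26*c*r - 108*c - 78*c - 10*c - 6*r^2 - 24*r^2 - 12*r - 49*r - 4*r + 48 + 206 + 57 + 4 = 28*c^2 - 196*c + r^2*(12*c - 30) + r*(-12*c^2 + 56*c - 65) + 315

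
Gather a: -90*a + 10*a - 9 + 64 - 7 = 48 - 80*a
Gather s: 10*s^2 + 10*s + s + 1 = 10*s^2 + 11*s + 1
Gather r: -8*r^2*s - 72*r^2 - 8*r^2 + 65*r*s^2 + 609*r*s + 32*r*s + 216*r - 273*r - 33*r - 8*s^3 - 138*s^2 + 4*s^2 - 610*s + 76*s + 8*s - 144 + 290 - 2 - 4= r^2*(-8*s - 80) + r*(65*s^2 + 641*s - 90) - 8*s^3 - 134*s^2 - 526*s + 140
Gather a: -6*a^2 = -6*a^2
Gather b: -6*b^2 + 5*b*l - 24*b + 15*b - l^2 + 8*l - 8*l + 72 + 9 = -6*b^2 + b*(5*l - 9) - l^2 + 81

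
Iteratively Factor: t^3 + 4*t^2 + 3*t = (t + 3)*(t^2 + t) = (t + 1)*(t + 3)*(t)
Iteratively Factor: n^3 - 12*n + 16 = (n - 2)*(n^2 + 2*n - 8) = (n - 2)*(n + 4)*(n - 2)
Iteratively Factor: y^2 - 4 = (y + 2)*(y - 2)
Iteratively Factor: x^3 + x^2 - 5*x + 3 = (x - 1)*(x^2 + 2*x - 3) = (x - 1)*(x + 3)*(x - 1)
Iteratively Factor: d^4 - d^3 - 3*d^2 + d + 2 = (d - 1)*(d^3 - 3*d - 2) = (d - 2)*(d - 1)*(d^2 + 2*d + 1) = (d - 2)*(d - 1)*(d + 1)*(d + 1)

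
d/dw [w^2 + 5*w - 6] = 2*w + 5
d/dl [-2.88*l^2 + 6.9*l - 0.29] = 6.9 - 5.76*l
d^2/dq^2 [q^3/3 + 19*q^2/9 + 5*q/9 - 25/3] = 2*q + 38/9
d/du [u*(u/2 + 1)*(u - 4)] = 3*u^2/2 - 2*u - 4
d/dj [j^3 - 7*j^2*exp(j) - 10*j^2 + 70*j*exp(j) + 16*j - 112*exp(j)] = -7*j^2*exp(j) + 3*j^2 + 56*j*exp(j) - 20*j - 42*exp(j) + 16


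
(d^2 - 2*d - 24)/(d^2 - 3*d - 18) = (d + 4)/(d + 3)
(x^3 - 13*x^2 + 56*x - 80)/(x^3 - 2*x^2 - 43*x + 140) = (x - 4)/(x + 7)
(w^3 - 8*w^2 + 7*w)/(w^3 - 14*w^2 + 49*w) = (w - 1)/(w - 7)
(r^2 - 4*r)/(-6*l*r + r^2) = (4 - r)/(6*l - r)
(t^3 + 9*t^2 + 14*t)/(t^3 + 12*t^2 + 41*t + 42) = t/(t + 3)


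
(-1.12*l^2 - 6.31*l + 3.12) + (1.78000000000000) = -1.12*l^2 - 6.31*l + 4.9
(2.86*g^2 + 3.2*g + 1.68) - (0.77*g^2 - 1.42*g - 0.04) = 2.09*g^2 + 4.62*g + 1.72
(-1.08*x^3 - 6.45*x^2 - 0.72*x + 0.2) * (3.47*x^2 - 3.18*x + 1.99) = -3.7476*x^5 - 18.9471*x^4 + 15.8634*x^3 - 9.8519*x^2 - 2.0688*x + 0.398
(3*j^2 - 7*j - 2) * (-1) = -3*j^2 + 7*j + 2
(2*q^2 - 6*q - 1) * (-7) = -14*q^2 + 42*q + 7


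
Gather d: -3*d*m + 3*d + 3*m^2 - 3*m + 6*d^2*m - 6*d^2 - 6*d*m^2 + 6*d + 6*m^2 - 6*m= d^2*(6*m - 6) + d*(-6*m^2 - 3*m + 9) + 9*m^2 - 9*m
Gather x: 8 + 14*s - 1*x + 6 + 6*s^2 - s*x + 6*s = 6*s^2 + 20*s + x*(-s - 1) + 14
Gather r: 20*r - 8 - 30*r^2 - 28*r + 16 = -30*r^2 - 8*r + 8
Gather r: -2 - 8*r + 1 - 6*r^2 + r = -6*r^2 - 7*r - 1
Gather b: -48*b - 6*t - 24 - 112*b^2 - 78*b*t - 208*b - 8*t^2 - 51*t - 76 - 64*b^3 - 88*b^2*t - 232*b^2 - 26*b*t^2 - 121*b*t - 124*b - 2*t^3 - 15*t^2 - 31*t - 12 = -64*b^3 + b^2*(-88*t - 344) + b*(-26*t^2 - 199*t - 380) - 2*t^3 - 23*t^2 - 88*t - 112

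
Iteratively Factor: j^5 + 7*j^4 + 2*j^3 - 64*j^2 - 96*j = (j + 2)*(j^4 + 5*j^3 - 8*j^2 - 48*j) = (j + 2)*(j + 4)*(j^3 + j^2 - 12*j) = j*(j + 2)*(j + 4)*(j^2 + j - 12) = j*(j + 2)*(j + 4)^2*(j - 3)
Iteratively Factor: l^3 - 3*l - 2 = (l + 1)*(l^2 - l - 2) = (l - 2)*(l + 1)*(l + 1)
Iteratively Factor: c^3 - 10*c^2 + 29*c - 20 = (c - 5)*(c^2 - 5*c + 4) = (c - 5)*(c - 1)*(c - 4)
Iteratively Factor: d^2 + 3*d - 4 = (d - 1)*(d + 4)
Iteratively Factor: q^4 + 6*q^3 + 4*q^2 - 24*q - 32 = (q + 2)*(q^3 + 4*q^2 - 4*q - 16) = (q + 2)*(q + 4)*(q^2 - 4) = (q - 2)*(q + 2)*(q + 4)*(q + 2)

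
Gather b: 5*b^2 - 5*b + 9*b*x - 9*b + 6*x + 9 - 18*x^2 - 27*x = 5*b^2 + b*(9*x - 14) - 18*x^2 - 21*x + 9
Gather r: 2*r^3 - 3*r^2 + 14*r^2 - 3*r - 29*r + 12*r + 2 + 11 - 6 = 2*r^3 + 11*r^2 - 20*r + 7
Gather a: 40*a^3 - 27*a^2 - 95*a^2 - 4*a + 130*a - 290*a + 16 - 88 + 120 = 40*a^3 - 122*a^2 - 164*a + 48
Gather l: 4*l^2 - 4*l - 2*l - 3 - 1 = 4*l^2 - 6*l - 4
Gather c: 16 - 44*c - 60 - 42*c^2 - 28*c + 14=-42*c^2 - 72*c - 30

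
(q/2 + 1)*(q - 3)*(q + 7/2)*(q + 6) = q^4/2 + 17*q^3/4 + 11*q^2/4 - 39*q - 63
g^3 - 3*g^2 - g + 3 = (g - 3)*(g - 1)*(g + 1)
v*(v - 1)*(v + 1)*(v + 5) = v^4 + 5*v^3 - v^2 - 5*v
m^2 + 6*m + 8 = (m + 2)*(m + 4)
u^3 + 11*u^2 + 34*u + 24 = (u + 1)*(u + 4)*(u + 6)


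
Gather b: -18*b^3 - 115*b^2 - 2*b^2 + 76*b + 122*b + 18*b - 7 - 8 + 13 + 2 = -18*b^3 - 117*b^2 + 216*b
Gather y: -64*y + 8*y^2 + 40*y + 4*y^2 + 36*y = 12*y^2 + 12*y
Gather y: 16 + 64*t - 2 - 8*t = 56*t + 14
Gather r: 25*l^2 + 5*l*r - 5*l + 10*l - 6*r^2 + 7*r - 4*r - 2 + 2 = 25*l^2 + 5*l - 6*r^2 + r*(5*l + 3)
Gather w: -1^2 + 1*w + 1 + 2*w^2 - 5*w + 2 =2*w^2 - 4*w + 2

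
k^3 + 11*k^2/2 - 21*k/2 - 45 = (k - 3)*(k + 5/2)*(k + 6)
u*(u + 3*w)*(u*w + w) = u^3*w + 3*u^2*w^2 + u^2*w + 3*u*w^2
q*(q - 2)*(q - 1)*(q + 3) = q^4 - 7*q^2 + 6*q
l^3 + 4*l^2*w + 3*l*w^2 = l*(l + w)*(l + 3*w)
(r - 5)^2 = r^2 - 10*r + 25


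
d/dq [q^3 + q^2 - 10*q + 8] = 3*q^2 + 2*q - 10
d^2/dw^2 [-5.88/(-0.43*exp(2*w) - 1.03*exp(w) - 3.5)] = (5.88*(0.86*exp(w) + 1.03)*(1.72*exp(w) + 2.06)*exp(w) - (10.1136*exp(w) + 6.0564)*(0.43*exp(2*w) + 1.03*exp(w) + 3.5))*exp(w)/(0.43*exp(2*w) + 1.03*exp(w) + 3.5)^3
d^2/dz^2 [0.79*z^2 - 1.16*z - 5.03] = 1.58000000000000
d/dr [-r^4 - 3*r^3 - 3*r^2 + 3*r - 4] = -4*r^3 - 9*r^2 - 6*r + 3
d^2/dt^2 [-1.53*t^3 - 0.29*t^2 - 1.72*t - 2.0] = -9.18*t - 0.58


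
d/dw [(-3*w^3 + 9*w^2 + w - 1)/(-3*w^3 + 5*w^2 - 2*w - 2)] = 2*(6*w^4 + 9*w^3 - 7*w^2 - 13*w - 2)/(9*w^6 - 30*w^5 + 37*w^4 - 8*w^3 - 16*w^2 + 8*w + 4)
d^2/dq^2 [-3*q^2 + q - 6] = -6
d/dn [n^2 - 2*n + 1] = 2*n - 2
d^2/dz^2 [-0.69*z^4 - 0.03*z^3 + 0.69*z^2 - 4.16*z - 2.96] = -8.28*z^2 - 0.18*z + 1.38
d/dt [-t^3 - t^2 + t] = -3*t^2 - 2*t + 1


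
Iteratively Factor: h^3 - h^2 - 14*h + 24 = (h + 4)*(h^2 - 5*h + 6) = (h - 2)*(h + 4)*(h - 3)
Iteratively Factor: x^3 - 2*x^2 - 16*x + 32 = (x - 4)*(x^2 + 2*x - 8) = (x - 4)*(x + 4)*(x - 2)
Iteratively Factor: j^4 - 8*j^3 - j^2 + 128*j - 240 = (j - 3)*(j^3 - 5*j^2 - 16*j + 80) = (j - 3)*(j + 4)*(j^2 - 9*j + 20) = (j - 5)*(j - 3)*(j + 4)*(j - 4)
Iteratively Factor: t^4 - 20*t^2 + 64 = (t - 2)*(t^3 + 2*t^2 - 16*t - 32) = (t - 2)*(t + 2)*(t^2 - 16) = (t - 2)*(t + 2)*(t + 4)*(t - 4)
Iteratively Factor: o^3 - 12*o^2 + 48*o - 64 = (o - 4)*(o^2 - 8*o + 16) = (o - 4)^2*(o - 4)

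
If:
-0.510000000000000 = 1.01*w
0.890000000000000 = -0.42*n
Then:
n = -2.12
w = -0.50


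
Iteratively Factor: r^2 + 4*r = (r)*(r + 4)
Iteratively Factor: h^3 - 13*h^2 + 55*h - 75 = (h - 5)*(h^2 - 8*h + 15) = (h - 5)^2*(h - 3)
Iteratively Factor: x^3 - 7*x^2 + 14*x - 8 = (x - 2)*(x^2 - 5*x + 4) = (x - 2)*(x - 1)*(x - 4)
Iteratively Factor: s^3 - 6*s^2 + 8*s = (s)*(s^2 - 6*s + 8) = s*(s - 4)*(s - 2)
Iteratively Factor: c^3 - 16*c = (c - 4)*(c^2 + 4*c) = c*(c - 4)*(c + 4)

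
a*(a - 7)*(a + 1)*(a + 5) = a^4 - a^3 - 37*a^2 - 35*a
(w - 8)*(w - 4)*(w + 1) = w^3 - 11*w^2 + 20*w + 32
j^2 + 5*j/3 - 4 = (j - 4/3)*(j + 3)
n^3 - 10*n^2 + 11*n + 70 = (n - 7)*(n - 5)*(n + 2)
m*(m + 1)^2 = m^3 + 2*m^2 + m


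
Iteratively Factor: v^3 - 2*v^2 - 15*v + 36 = (v - 3)*(v^2 + v - 12) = (v - 3)^2*(v + 4)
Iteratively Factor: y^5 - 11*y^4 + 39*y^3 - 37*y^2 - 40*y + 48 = (y - 4)*(y^4 - 7*y^3 + 11*y^2 + 7*y - 12) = (y - 4)*(y - 3)*(y^3 - 4*y^2 - y + 4) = (y - 4)*(y - 3)*(y - 1)*(y^2 - 3*y - 4) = (y - 4)^2*(y - 3)*(y - 1)*(y + 1)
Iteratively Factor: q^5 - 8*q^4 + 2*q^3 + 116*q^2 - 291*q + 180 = (q - 3)*(q^4 - 5*q^3 - 13*q^2 + 77*q - 60) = (q - 3)*(q - 1)*(q^3 - 4*q^2 - 17*q + 60) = (q - 5)*(q - 3)*(q - 1)*(q^2 + q - 12) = (q - 5)*(q - 3)*(q - 1)*(q + 4)*(q - 3)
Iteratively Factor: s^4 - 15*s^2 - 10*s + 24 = (s + 3)*(s^3 - 3*s^2 - 6*s + 8) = (s - 1)*(s + 3)*(s^2 - 2*s - 8) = (s - 4)*(s - 1)*(s + 3)*(s + 2)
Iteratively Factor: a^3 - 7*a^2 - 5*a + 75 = (a + 3)*(a^2 - 10*a + 25) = (a - 5)*(a + 3)*(a - 5)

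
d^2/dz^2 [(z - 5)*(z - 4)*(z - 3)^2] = 12*z^2 - 90*z + 166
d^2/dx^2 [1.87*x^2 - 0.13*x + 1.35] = 3.74000000000000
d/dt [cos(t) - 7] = -sin(t)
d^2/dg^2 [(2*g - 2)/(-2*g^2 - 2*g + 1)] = 8*(3*g*(2*g^2 + 2*g - 1) - 2*(g - 1)*(2*g + 1)^2)/(2*g^2 + 2*g - 1)^3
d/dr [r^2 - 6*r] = 2*r - 6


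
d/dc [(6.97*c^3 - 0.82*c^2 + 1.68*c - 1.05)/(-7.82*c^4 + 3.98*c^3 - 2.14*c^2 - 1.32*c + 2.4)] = (54.5054*c^6 - 12.8248*c^5 + 27.7606*c^4 - 64.6176*c^3 + 67.3986*c^2 - 8.43*c + 2.646)/(61.1524*c^8 - 62.2472*c^7 + 49.31*c^6 + 3.6104*c^5 - 43.4636*c^4 + 24.7536*c^3 - 8.5296*c^2 - 6.336*c + 5.76)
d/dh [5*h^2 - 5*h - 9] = 10*h - 5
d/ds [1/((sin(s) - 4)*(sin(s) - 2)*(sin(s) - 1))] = (-3*sin(s)^2 + 14*sin(s) - 14)*cos(s)/((sin(s) - 4)^2*(sin(s) - 2)^2*(sin(s) - 1)^2)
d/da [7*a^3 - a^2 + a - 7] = 21*a^2 - 2*a + 1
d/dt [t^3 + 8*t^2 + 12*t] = 3*t^2 + 16*t + 12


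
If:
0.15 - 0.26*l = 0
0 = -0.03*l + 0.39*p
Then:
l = 0.58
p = 0.04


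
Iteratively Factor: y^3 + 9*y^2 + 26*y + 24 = (y + 3)*(y^2 + 6*y + 8) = (y + 2)*(y + 3)*(y + 4)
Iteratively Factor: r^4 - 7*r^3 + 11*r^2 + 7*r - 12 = (r - 1)*(r^3 - 6*r^2 + 5*r + 12) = (r - 4)*(r - 1)*(r^2 - 2*r - 3) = (r - 4)*(r - 3)*(r - 1)*(r + 1)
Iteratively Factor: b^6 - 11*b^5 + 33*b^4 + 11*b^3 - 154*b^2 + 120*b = (b)*(b^5 - 11*b^4 + 33*b^3 + 11*b^2 - 154*b + 120) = b*(b + 2)*(b^4 - 13*b^3 + 59*b^2 - 107*b + 60) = b*(b - 1)*(b + 2)*(b^3 - 12*b^2 + 47*b - 60) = b*(b - 5)*(b - 1)*(b + 2)*(b^2 - 7*b + 12) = b*(b - 5)*(b - 4)*(b - 1)*(b + 2)*(b - 3)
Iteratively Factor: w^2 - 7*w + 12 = (w - 4)*(w - 3)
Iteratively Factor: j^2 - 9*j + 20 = (j - 5)*(j - 4)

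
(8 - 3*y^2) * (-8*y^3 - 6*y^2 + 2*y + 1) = 24*y^5 + 18*y^4 - 70*y^3 - 51*y^2 + 16*y + 8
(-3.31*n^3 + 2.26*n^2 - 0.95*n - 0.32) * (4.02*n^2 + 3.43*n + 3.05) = -13.3062*n^5 - 2.2681*n^4 - 6.1627*n^3 + 2.3481*n^2 - 3.9951*n - 0.976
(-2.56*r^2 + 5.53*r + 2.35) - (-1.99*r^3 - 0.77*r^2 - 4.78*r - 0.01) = 1.99*r^3 - 1.79*r^2 + 10.31*r + 2.36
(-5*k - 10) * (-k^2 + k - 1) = 5*k^3 + 5*k^2 - 5*k + 10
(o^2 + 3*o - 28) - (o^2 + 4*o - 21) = -o - 7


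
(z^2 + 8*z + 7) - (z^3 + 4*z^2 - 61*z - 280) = -z^3 - 3*z^2 + 69*z + 287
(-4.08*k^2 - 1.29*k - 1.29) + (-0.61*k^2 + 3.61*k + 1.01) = -4.69*k^2 + 2.32*k - 0.28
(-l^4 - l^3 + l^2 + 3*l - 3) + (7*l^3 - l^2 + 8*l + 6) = -l^4 + 6*l^3 + 11*l + 3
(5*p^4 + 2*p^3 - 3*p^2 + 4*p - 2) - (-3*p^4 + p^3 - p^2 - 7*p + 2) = 8*p^4 + p^3 - 2*p^2 + 11*p - 4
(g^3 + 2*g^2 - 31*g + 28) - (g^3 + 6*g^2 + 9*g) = -4*g^2 - 40*g + 28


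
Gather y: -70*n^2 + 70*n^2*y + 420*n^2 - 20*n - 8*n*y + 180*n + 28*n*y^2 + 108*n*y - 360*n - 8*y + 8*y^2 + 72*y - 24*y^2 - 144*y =350*n^2 - 200*n + y^2*(28*n - 16) + y*(70*n^2 + 100*n - 80)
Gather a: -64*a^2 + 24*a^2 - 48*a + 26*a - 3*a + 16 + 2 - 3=-40*a^2 - 25*a + 15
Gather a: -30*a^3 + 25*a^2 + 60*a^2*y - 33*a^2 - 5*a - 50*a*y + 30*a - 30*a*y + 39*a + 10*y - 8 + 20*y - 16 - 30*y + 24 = -30*a^3 + a^2*(60*y - 8) + a*(64 - 80*y)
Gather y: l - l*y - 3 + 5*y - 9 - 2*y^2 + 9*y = l - 2*y^2 + y*(14 - l) - 12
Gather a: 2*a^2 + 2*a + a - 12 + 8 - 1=2*a^2 + 3*a - 5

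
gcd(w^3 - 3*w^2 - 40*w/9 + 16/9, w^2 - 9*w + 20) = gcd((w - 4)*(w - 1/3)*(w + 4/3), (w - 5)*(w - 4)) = w - 4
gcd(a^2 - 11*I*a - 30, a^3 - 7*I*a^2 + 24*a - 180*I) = a - 6*I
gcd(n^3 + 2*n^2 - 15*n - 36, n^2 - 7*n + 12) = n - 4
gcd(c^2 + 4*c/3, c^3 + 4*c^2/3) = c^2 + 4*c/3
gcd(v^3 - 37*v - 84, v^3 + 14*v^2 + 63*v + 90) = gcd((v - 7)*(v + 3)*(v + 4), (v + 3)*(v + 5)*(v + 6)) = v + 3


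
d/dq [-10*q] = -10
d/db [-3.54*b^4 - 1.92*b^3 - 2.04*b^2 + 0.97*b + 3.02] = -14.16*b^3 - 5.76*b^2 - 4.08*b + 0.97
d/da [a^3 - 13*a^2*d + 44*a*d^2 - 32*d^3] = 3*a^2 - 26*a*d + 44*d^2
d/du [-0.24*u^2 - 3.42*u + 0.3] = -0.48*u - 3.42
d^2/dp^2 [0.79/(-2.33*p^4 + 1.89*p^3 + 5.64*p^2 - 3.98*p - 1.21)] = ((22.0884*p^2 - 8.9586*p - 8.9112)*(2.33*p^4 - 1.89*p^3 - 5.64*p^2 + 3.98*p + 1.21) - 0.79*(9.32*p^3 - 5.67*p^2 - 11.28*p + 3.98)*(18.64*p^3 - 11.34*p^2 - 22.56*p + 7.96))/(2.33*p^4 - 1.89*p^3 - 5.64*p^2 + 3.98*p + 1.21)^3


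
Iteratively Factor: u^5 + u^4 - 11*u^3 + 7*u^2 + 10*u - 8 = (u + 4)*(u^4 - 3*u^3 + u^2 + 3*u - 2) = (u - 2)*(u + 4)*(u^3 - u^2 - u + 1) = (u - 2)*(u + 1)*(u + 4)*(u^2 - 2*u + 1) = (u - 2)*(u - 1)*(u + 1)*(u + 4)*(u - 1)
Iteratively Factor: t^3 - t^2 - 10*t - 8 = (t + 2)*(t^2 - 3*t - 4) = (t + 1)*(t + 2)*(t - 4)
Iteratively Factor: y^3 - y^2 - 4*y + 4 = (y - 2)*(y^2 + y - 2) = (y - 2)*(y + 2)*(y - 1)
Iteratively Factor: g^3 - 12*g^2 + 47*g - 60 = (g - 3)*(g^2 - 9*g + 20) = (g - 4)*(g - 3)*(g - 5)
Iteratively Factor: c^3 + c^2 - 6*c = (c - 2)*(c^2 + 3*c) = (c - 2)*(c + 3)*(c)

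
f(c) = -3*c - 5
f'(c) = -3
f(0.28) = -5.84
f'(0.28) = -3.00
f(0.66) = -6.98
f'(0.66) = -3.00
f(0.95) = -7.85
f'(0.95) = -3.00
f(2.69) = -13.07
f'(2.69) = -3.00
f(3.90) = -16.70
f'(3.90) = -3.00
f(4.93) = -19.79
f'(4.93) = -3.00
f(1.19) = -8.57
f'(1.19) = -3.00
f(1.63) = -9.89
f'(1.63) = -3.00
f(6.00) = -23.00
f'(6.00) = -3.00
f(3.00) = -14.00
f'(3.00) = -3.00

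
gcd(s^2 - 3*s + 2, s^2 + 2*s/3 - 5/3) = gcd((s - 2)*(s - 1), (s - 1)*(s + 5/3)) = s - 1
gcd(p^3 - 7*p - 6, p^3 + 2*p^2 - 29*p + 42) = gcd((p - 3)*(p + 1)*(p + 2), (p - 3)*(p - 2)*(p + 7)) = p - 3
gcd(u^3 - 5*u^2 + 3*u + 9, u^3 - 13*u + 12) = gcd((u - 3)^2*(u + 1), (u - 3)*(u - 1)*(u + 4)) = u - 3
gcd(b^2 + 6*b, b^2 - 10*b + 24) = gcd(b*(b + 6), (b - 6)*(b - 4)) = 1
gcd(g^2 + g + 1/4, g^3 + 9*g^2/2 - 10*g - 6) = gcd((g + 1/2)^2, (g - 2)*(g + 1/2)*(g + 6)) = g + 1/2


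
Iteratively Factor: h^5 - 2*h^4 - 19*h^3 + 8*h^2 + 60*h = (h + 3)*(h^4 - 5*h^3 - 4*h^2 + 20*h) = (h - 2)*(h + 3)*(h^3 - 3*h^2 - 10*h) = (h - 2)*(h + 2)*(h + 3)*(h^2 - 5*h) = (h - 5)*(h - 2)*(h + 2)*(h + 3)*(h)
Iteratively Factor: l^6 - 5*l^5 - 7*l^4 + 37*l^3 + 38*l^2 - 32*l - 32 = (l + 1)*(l^5 - 6*l^4 - l^3 + 38*l^2 - 32) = (l + 1)^2*(l^4 - 7*l^3 + 6*l^2 + 32*l - 32) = (l - 4)*(l + 1)^2*(l^3 - 3*l^2 - 6*l + 8) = (l - 4)^2*(l + 1)^2*(l^2 + l - 2) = (l - 4)^2*(l + 1)^2*(l + 2)*(l - 1)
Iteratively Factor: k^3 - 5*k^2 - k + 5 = (k + 1)*(k^2 - 6*k + 5) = (k - 5)*(k + 1)*(k - 1)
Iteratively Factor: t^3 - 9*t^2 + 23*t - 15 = (t - 3)*(t^2 - 6*t + 5) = (t - 3)*(t - 1)*(t - 5)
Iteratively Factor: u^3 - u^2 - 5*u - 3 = (u + 1)*(u^2 - 2*u - 3) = (u - 3)*(u + 1)*(u + 1)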